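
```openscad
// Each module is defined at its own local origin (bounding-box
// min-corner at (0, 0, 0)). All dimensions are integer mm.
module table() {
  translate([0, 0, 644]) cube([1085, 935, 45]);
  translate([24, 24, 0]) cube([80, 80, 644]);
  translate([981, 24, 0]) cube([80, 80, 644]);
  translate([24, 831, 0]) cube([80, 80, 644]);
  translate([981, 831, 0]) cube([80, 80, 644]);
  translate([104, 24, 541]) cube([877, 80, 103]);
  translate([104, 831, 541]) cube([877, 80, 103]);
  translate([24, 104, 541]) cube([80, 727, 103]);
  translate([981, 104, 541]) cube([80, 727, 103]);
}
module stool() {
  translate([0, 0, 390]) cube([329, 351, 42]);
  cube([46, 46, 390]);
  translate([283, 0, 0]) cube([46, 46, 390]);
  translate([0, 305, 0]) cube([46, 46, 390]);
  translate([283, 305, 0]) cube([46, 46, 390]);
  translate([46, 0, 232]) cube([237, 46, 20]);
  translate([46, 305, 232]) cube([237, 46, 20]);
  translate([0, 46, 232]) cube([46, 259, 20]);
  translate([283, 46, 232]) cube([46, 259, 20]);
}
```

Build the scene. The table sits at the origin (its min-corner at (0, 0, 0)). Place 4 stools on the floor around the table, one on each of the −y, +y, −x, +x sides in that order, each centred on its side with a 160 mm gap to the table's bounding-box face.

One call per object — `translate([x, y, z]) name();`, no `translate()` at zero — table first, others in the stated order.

table();
translate([378, -511, 0]) stool();
translate([378, 1095, 0]) stool();
translate([-489, 292, 0]) stool();
translate([1245, 292, 0]) stool();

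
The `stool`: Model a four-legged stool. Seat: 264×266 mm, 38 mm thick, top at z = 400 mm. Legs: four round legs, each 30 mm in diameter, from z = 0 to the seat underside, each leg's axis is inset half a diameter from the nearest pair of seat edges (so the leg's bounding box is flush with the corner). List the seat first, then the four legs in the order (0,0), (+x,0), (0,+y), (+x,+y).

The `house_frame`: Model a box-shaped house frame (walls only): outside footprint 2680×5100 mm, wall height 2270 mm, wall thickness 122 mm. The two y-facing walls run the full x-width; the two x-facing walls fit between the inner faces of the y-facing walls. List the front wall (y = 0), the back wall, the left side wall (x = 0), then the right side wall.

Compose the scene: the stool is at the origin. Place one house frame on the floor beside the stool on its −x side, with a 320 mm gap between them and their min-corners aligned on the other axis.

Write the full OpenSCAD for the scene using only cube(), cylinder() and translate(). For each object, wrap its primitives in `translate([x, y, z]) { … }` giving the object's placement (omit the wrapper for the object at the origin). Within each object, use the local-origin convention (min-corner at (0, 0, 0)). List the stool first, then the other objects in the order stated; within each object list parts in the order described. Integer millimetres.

translate([0, 0, 362]) cube([264, 266, 38]);
translate([15, 15, 0]) cylinder(h = 362, r = 15);
translate([249, 15, 0]) cylinder(h = 362, r = 15);
translate([15, 251, 0]) cylinder(h = 362, r = 15);
translate([249, 251, 0]) cylinder(h = 362, r = 15);
translate([-3000, 0, 0]) {
  cube([2680, 122, 2270]);
  translate([0, 4978, 0]) cube([2680, 122, 2270]);
  translate([0, 122, 0]) cube([122, 4856, 2270]);
  translate([2558, 122, 0]) cube([122, 4856, 2270]);
}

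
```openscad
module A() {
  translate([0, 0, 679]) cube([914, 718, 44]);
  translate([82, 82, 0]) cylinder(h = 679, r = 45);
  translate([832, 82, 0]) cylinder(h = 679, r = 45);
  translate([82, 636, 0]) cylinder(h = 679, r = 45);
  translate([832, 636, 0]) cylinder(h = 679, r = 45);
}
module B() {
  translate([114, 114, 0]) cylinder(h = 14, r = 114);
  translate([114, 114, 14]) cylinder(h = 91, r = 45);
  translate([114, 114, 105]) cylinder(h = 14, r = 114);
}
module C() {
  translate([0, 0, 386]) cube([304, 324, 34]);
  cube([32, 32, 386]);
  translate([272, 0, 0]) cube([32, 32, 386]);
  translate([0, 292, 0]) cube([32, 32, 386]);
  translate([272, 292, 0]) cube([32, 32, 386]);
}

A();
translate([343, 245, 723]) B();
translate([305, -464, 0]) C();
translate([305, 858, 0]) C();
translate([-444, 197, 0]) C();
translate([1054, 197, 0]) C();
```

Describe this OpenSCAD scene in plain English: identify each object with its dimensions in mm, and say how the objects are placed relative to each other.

A is a rectangular dining table. The top is 914×718×44 mm with its upper surface at z = 723 mm. It stands on four round legs of 90 mm diameter, each leg's bounding box inset 37 mm from the nearest pair of top edges, running from the floor to the underside of the top.

B is a spool: two coaxial disc flanges of radius 114 mm and thickness 14 mm, joined by a core cylinder of radius 45 mm and height 91 mm. The lower flange rests on z = 0 and the three cylinders share a vertical axis.

C is a four-legged stool. The seat is a 304×324×34 mm slab whose top surface is at z = 420 mm; four square legs, each 32×32 mm in cross-section, run from the floor (z = 0) to the underside of the seat, each flush with a corner of the seat.

The spool is on top of the table, centred. Four stools sit around the table at the −y, +y, −x, +x sides.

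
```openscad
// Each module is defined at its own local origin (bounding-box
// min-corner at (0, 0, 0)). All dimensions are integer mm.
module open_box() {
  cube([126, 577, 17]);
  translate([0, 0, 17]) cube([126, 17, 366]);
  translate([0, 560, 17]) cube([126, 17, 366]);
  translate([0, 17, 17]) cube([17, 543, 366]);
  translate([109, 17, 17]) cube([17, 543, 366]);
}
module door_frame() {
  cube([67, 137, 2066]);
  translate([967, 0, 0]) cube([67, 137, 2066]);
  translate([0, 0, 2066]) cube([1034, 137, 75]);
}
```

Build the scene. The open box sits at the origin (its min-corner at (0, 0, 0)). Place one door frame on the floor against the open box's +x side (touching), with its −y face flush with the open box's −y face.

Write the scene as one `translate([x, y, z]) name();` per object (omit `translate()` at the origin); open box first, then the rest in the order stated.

open_box();
translate([126, 0, 0]) door_frame();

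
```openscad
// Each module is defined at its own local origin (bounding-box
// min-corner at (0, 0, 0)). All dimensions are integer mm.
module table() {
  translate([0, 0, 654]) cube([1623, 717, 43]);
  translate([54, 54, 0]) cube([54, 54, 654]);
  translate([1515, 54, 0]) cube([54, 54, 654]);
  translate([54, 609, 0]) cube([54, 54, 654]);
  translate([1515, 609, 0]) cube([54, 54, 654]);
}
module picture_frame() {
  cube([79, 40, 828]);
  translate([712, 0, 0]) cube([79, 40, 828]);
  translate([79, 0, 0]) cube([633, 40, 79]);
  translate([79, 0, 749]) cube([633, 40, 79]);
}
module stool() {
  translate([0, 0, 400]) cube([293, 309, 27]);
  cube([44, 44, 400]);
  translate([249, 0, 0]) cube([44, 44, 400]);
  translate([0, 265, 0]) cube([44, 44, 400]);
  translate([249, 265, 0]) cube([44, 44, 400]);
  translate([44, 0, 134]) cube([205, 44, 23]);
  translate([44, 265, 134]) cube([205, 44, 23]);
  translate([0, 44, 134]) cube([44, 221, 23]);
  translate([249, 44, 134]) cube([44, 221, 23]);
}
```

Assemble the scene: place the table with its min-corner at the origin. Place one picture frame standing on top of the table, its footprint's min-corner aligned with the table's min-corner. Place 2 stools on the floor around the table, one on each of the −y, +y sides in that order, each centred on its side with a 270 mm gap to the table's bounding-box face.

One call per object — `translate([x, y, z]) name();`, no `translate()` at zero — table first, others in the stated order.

table();
translate([0, 0, 697]) picture_frame();
translate([665, -579, 0]) stool();
translate([665, 987, 0]) stool();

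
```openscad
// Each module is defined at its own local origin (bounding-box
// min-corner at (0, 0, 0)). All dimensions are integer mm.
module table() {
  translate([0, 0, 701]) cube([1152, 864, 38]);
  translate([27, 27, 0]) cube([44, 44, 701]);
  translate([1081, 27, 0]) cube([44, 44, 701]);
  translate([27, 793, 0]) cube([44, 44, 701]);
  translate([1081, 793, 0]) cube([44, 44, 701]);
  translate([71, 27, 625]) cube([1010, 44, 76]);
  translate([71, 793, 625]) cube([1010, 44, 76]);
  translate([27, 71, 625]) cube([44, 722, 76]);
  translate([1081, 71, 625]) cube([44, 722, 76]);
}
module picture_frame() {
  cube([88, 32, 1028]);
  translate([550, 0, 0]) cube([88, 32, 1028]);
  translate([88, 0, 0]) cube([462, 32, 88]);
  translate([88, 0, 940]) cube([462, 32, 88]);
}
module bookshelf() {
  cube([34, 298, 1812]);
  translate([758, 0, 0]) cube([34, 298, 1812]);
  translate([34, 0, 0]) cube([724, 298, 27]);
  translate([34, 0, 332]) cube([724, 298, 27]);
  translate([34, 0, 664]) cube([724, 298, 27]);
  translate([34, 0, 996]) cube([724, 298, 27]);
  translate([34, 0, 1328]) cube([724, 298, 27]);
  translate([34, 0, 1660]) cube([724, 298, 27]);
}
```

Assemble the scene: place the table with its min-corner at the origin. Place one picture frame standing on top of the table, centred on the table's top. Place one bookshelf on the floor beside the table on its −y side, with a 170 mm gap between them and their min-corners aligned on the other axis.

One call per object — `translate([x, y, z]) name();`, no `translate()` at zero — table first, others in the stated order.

table();
translate([257, 416, 739]) picture_frame();
translate([0, -468, 0]) bookshelf();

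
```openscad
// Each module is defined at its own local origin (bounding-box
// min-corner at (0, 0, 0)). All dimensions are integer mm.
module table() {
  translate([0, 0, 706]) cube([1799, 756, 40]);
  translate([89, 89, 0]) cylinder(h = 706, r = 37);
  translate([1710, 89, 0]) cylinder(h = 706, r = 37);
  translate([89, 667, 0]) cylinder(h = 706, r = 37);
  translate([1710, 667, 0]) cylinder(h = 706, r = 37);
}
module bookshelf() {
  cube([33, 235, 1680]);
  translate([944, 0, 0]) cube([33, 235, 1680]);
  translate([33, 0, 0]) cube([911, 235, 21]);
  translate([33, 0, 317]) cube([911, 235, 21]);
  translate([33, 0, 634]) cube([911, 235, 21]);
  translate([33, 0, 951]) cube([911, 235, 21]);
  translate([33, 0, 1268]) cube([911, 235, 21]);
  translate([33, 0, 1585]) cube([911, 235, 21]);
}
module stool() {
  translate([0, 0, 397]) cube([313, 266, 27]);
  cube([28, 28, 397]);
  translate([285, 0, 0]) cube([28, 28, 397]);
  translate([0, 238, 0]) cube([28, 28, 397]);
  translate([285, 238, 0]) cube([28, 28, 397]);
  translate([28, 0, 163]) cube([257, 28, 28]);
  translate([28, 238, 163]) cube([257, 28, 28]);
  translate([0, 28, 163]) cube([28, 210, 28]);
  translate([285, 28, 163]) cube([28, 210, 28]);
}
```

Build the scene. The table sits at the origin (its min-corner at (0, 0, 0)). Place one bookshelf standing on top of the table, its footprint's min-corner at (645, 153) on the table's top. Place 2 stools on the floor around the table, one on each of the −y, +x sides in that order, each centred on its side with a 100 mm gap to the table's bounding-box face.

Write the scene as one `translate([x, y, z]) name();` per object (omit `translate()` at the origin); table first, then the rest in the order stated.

table();
translate([645, 153, 746]) bookshelf();
translate([743, -366, 0]) stool();
translate([1899, 245, 0]) stool();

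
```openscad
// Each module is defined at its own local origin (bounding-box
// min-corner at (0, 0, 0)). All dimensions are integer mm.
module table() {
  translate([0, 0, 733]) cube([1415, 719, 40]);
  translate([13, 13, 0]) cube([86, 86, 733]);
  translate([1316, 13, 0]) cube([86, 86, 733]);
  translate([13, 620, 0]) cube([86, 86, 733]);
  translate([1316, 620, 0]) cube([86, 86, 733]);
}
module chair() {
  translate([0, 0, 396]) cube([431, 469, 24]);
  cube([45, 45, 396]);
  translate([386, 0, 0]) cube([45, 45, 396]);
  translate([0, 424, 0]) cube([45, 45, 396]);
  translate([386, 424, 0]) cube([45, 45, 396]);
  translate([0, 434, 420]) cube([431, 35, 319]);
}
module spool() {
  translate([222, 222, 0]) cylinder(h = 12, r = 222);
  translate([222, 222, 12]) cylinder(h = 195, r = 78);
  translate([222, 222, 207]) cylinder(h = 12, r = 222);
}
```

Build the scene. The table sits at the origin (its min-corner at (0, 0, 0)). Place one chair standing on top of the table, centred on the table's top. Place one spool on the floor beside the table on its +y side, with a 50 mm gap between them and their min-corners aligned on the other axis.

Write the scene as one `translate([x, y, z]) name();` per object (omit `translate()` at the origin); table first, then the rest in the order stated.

table();
translate([492, 125, 773]) chair();
translate([0, 769, 0]) spool();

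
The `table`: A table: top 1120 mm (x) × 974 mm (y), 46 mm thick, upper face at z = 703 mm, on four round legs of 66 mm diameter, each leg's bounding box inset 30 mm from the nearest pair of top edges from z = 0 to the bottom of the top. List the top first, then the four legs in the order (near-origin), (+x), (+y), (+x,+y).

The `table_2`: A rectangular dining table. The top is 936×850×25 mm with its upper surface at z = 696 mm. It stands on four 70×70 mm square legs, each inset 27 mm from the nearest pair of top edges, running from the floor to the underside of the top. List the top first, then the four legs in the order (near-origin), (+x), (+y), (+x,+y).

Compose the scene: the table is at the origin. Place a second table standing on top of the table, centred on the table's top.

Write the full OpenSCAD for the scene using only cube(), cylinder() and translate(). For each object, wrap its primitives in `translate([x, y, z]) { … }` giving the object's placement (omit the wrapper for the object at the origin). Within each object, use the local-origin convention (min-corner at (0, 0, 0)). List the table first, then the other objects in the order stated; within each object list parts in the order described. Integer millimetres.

translate([0, 0, 657]) cube([1120, 974, 46]);
translate([63, 63, 0]) cylinder(h = 657, r = 33);
translate([1057, 63, 0]) cylinder(h = 657, r = 33);
translate([63, 911, 0]) cylinder(h = 657, r = 33);
translate([1057, 911, 0]) cylinder(h = 657, r = 33);
translate([92, 62, 703]) {
  translate([0, 0, 671]) cube([936, 850, 25]);
  translate([27, 27, 0]) cube([70, 70, 671]);
  translate([839, 27, 0]) cube([70, 70, 671]);
  translate([27, 753, 0]) cube([70, 70, 671]);
  translate([839, 753, 0]) cube([70, 70, 671]);
}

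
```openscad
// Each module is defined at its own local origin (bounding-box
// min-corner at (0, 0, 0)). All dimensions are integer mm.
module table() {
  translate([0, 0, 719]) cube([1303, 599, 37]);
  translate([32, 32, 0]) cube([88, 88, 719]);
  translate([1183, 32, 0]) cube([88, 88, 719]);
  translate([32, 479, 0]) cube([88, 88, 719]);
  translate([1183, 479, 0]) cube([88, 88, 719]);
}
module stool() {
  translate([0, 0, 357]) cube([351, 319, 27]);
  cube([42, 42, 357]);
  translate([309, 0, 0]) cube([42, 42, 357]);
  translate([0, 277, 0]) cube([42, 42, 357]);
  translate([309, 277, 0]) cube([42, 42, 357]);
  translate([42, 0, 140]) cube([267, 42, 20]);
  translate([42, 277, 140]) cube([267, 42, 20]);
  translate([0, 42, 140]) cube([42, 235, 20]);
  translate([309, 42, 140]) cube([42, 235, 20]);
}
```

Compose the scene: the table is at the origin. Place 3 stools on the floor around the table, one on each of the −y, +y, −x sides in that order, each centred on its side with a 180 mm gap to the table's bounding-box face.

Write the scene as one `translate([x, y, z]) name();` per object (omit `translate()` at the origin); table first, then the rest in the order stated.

table();
translate([476, -499, 0]) stool();
translate([476, 779, 0]) stool();
translate([-531, 140, 0]) stool();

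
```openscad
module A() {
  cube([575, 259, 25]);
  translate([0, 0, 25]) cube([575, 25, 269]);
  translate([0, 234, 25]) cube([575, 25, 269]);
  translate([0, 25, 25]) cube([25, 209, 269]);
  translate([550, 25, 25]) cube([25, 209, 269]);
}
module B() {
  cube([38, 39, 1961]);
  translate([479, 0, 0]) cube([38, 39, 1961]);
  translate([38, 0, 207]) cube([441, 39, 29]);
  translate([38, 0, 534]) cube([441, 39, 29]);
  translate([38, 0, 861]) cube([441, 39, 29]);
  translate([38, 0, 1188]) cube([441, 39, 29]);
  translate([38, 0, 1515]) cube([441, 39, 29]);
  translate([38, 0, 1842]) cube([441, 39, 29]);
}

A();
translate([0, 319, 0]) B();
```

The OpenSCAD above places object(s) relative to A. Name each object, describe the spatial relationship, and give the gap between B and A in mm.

The ladder's nearest face is 60 mm from the open box's +y face.

A is an open box. B is a ladder. The ladder is on the floor beside the open box on its +y side. The gap between the ladder and the open box is 60 mm.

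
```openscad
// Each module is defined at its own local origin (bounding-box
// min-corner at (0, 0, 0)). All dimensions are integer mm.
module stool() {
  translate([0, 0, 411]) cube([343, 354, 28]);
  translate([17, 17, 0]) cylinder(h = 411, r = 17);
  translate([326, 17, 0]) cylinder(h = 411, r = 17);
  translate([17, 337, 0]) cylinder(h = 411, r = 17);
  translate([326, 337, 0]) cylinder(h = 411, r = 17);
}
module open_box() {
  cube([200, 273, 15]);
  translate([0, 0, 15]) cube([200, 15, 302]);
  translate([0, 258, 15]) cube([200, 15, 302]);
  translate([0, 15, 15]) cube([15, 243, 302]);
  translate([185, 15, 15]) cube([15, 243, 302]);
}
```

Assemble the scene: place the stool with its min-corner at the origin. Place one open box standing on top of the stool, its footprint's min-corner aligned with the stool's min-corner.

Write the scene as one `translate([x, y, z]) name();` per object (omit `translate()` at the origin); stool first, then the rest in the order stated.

stool();
translate([0, 0, 439]) open_box();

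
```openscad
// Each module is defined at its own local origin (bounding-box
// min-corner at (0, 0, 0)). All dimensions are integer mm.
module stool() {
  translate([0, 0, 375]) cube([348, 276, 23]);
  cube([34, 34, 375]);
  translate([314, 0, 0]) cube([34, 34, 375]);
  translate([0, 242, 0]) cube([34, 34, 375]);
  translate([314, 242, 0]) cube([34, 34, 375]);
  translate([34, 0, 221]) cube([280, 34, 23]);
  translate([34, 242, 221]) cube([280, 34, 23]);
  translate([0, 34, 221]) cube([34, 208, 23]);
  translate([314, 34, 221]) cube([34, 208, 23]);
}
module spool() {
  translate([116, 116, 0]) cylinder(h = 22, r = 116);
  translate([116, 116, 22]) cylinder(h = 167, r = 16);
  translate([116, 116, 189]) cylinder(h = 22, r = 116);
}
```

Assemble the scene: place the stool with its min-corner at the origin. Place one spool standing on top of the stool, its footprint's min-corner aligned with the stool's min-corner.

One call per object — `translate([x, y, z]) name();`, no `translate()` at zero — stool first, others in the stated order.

stool();
translate([0, 0, 398]) spool();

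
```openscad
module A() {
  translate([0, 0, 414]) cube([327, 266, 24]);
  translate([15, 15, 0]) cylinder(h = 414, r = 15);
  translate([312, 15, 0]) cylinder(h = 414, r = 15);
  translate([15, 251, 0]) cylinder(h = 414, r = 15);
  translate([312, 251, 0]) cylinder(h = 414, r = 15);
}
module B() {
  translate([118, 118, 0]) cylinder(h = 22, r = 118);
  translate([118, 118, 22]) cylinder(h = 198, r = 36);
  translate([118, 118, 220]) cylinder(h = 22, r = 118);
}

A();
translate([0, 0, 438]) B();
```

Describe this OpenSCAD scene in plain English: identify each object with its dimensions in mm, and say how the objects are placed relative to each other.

A is a four-legged stool. The seat is a 327×266×24 mm slab whose top surface is at z = 438 mm; four round legs, each 30 mm in diameter, run from the floor (z = 0) to the underside of the seat, each leg's axis is inset half a diameter from the nearest pair of seat edges (so the leg's bounding box is flush with the corner).

B is a spool: two coaxial disc flanges of radius 118 mm and thickness 22 mm, joined by a core cylinder of radius 36 mm and height 198 mm. The lower flange rests on z = 0 and the three cylinders share a vertical axis.

The spool is on top of the stool.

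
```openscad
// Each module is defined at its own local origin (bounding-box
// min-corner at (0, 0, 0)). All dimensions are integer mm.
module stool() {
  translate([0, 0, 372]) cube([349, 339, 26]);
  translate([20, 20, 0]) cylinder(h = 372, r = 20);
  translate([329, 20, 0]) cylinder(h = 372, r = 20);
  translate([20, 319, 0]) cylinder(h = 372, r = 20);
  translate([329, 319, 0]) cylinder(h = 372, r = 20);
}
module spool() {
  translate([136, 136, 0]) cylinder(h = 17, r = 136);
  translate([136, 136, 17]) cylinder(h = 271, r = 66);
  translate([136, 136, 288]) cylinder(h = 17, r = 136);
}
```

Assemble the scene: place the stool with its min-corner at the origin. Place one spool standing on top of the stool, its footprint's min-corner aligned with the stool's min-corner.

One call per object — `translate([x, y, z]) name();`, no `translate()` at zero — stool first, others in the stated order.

stool();
translate([0, 0, 398]) spool();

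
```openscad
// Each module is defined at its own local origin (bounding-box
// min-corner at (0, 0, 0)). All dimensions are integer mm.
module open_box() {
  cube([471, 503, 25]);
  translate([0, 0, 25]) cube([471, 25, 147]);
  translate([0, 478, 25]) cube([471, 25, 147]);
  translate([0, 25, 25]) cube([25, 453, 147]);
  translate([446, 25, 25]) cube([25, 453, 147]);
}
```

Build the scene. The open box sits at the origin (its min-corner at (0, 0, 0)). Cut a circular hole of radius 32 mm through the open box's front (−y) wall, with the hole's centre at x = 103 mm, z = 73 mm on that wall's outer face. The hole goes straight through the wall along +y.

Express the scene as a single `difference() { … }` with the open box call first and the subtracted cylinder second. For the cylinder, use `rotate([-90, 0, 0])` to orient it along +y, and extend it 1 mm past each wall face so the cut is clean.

difference() {
  open_box();
  translate([103, -1, 73]) rotate([-90, 0, 0]) cylinder(h = 27, r = 32);
}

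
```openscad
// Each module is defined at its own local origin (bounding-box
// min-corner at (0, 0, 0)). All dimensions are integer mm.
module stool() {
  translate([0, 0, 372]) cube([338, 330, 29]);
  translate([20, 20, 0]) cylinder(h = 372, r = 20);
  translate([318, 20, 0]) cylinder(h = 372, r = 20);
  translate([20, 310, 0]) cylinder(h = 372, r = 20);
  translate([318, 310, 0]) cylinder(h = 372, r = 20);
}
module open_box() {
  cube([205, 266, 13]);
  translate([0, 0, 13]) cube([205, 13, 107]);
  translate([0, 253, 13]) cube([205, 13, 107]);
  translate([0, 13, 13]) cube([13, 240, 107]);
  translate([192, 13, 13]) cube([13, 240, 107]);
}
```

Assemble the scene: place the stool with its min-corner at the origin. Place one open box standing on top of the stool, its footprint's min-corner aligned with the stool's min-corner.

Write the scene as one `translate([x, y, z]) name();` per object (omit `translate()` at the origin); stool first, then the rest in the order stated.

stool();
translate([0, 0, 401]) open_box();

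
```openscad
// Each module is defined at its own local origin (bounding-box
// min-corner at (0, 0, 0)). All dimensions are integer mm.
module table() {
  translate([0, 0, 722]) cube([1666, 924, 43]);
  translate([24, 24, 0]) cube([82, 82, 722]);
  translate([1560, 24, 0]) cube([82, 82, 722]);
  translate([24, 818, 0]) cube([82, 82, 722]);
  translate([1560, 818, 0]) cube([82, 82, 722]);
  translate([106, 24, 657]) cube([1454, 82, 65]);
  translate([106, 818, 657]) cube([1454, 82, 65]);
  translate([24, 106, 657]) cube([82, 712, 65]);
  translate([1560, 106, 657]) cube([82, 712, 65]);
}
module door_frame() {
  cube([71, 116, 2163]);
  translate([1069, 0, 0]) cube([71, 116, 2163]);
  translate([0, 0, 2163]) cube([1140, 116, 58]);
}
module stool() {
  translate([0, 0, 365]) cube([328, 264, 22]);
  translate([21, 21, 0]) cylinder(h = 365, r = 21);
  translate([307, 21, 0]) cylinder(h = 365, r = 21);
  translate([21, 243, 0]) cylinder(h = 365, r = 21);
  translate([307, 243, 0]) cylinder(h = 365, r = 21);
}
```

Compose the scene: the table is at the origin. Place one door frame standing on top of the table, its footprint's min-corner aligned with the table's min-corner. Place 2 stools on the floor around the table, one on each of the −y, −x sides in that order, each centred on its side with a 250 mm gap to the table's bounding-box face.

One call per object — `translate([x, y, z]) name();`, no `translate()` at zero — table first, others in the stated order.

table();
translate([0, 0, 765]) door_frame();
translate([669, -514, 0]) stool();
translate([-578, 330, 0]) stool();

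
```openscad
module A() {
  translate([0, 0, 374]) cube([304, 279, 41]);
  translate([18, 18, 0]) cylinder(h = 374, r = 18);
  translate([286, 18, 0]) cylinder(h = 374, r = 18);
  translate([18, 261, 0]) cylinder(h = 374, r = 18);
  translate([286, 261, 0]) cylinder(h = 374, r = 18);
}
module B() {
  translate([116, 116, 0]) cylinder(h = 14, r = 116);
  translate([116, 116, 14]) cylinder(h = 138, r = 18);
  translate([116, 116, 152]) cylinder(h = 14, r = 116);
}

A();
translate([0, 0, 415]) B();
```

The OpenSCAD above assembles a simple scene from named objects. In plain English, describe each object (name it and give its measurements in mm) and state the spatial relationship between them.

A is a four-legged stool. The seat is a 304×279×41 mm slab whose top surface is at z = 415 mm; four round legs, each 36 mm in diameter, run from the floor (z = 0) to the underside of the seat, each leg's axis is inset half a diameter from the nearest pair of seat edges (so the leg's bounding box is flush with the corner).

B is a spool: two coaxial disc flanges of radius 116 mm and thickness 14 mm, joined by a core cylinder of radius 18 mm and height 138 mm. The lower flange rests on z = 0 and the three cylinders share a vertical axis.

The spool is on top of the stool.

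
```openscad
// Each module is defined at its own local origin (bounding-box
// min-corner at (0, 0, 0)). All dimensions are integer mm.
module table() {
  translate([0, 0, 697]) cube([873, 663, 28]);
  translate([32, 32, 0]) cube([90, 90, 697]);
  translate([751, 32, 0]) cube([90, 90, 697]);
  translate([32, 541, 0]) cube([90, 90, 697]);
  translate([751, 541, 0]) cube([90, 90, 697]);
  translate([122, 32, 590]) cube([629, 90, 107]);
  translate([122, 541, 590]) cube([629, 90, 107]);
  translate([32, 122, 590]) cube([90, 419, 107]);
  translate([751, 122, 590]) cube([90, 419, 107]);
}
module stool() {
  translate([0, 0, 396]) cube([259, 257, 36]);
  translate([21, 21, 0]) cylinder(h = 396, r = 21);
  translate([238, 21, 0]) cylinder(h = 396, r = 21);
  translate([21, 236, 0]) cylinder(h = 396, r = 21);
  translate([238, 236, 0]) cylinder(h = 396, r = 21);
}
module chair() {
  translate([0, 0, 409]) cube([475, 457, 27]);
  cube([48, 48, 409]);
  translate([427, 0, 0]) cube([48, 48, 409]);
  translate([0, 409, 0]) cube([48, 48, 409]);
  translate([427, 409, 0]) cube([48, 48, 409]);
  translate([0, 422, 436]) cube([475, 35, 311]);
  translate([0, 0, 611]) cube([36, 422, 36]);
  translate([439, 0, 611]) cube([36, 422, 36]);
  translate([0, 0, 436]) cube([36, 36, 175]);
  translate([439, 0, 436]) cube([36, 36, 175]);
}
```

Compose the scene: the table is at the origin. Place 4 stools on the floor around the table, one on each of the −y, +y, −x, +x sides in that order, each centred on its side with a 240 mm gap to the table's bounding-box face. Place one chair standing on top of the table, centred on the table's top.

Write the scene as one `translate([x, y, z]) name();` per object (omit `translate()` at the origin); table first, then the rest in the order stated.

table();
translate([307, -497, 0]) stool();
translate([307, 903, 0]) stool();
translate([-499, 203, 0]) stool();
translate([1113, 203, 0]) stool();
translate([199, 103, 725]) chair();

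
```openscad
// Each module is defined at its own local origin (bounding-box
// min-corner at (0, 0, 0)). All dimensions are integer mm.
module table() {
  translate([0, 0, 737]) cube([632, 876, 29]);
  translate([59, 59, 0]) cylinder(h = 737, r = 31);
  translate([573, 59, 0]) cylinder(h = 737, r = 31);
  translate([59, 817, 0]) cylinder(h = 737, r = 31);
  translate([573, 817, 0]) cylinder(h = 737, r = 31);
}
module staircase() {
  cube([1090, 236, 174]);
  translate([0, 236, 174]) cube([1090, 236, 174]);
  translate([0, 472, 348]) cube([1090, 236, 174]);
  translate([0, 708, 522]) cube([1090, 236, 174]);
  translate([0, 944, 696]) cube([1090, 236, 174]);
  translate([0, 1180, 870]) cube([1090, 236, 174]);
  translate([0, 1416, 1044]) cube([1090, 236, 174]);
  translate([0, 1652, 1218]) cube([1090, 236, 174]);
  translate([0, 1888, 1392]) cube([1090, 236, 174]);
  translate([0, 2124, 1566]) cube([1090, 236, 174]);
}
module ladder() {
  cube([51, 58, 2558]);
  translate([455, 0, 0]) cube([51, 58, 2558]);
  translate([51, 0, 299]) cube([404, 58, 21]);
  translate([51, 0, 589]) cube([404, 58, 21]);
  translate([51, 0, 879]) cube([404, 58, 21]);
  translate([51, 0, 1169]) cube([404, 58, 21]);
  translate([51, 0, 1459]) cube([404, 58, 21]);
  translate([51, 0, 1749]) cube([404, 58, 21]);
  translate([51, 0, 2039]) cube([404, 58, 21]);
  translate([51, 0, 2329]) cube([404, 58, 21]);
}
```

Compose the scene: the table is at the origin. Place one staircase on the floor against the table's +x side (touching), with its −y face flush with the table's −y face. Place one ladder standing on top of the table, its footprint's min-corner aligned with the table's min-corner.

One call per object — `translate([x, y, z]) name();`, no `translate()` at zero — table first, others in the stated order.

table();
translate([632, 0, 0]) staircase();
translate([0, 0, 766]) ladder();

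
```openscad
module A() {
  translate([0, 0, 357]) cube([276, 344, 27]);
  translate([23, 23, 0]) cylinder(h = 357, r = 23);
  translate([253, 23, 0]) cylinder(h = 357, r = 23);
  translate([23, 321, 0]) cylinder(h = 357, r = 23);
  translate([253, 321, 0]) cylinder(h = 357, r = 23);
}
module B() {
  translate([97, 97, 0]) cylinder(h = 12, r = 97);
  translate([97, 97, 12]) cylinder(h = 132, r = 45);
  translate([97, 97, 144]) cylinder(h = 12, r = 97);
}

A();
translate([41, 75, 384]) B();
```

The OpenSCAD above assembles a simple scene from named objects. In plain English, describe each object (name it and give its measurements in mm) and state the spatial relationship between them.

A is a four-legged stool. The seat is a 276×344×27 mm slab whose top surface is at z = 384 mm; four round legs, each 46 mm in diameter, run from the floor (z = 0) to the underside of the seat, each leg's axis is inset half a diameter from the nearest pair of seat edges (so the leg's bounding box is flush with the corner).

B is a spool: two coaxial disc flanges of radius 97 mm and thickness 12 mm, joined by a core cylinder of radius 45 mm and height 132 mm. The lower flange rests on z = 0 and the three cylinders share a vertical axis.

The spool is on top of the stool, centred.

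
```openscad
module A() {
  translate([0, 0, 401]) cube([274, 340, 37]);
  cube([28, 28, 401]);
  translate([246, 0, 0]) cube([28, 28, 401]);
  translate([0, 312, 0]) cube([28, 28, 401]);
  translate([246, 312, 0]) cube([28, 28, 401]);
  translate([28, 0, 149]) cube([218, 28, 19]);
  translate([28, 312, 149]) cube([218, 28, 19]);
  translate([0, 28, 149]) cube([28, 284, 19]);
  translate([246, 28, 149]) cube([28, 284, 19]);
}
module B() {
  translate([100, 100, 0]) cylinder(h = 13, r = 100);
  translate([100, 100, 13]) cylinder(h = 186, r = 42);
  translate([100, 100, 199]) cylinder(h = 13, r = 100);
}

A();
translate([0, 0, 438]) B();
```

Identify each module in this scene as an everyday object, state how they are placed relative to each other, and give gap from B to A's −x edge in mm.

The spool's min-x is at 0; the stool's min-x is 0; gap = 0 mm.

A is a stool. B is a spool. The spool is on top of the stool. The gap from the spool to the stool's −x edge is 0 mm.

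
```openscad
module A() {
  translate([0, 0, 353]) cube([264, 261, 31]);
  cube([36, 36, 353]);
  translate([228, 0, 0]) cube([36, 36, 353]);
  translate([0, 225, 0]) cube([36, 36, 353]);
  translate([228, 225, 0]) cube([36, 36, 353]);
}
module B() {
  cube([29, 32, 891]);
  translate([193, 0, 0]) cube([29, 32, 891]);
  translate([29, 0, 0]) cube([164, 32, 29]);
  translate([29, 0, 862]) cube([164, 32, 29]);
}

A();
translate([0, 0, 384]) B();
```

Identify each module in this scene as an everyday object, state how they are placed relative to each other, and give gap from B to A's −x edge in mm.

The picture frame's min-x is at 0; the stool's min-x is 0; gap = 0 mm.

A is a stool. B is a picture frame. The picture frame is on top of the stool. The gap from the picture frame to the stool's −x edge is 0 mm.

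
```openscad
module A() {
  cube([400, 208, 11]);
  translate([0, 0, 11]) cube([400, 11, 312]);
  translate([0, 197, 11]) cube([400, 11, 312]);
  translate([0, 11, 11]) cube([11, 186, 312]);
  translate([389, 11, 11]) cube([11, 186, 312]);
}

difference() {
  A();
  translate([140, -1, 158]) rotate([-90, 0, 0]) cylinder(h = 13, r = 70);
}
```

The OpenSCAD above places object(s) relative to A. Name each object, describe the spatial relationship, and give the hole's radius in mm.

A is an open box. The open box has a circular hole through its front wall. The hole's radius is 70 mm.

The subtracted cylinder has r = 70 mm.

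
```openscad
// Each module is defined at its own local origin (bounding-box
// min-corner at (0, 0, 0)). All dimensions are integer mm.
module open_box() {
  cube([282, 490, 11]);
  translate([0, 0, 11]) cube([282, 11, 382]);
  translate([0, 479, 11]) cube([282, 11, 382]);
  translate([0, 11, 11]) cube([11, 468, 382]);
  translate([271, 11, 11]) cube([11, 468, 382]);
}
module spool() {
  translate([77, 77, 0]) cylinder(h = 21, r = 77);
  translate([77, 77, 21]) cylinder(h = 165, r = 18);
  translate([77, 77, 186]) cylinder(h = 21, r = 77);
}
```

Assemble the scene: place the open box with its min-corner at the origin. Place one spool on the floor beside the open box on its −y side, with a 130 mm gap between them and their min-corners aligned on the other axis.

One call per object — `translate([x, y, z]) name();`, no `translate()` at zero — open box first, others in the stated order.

open_box();
translate([0, -284, 0]) spool();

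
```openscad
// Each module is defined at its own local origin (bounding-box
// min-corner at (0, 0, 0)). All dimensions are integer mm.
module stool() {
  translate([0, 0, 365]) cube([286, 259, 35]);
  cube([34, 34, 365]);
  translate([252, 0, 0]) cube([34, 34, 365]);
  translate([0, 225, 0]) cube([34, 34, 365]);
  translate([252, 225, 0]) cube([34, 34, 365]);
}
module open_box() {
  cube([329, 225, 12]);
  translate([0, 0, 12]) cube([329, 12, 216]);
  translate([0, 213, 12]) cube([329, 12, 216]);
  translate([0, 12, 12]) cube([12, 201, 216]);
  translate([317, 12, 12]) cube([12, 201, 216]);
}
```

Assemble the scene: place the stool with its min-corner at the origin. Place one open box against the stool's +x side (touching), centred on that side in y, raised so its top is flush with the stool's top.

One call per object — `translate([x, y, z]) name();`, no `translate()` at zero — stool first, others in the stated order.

stool();
translate([286, 17, 172]) open_box();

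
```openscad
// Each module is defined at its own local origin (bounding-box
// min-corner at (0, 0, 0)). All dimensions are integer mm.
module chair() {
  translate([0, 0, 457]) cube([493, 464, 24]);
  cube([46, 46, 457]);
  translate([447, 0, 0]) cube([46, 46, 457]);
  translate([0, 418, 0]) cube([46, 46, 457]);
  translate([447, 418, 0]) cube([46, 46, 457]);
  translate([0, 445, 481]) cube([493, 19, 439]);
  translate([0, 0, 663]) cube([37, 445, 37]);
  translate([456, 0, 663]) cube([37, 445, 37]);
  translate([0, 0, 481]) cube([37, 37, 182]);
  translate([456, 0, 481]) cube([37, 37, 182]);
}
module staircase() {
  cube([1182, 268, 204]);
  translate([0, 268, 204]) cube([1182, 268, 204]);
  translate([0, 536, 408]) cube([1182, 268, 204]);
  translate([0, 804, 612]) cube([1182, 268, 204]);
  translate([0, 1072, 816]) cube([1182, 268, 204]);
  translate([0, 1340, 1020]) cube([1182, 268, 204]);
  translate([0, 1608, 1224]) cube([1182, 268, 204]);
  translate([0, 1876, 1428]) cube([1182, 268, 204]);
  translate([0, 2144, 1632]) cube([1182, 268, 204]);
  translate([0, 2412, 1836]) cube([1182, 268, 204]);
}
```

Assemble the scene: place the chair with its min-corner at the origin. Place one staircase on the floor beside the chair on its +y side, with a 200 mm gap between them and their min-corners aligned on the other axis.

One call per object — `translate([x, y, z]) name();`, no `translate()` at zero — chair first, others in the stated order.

chair();
translate([0, 664, 0]) staircase();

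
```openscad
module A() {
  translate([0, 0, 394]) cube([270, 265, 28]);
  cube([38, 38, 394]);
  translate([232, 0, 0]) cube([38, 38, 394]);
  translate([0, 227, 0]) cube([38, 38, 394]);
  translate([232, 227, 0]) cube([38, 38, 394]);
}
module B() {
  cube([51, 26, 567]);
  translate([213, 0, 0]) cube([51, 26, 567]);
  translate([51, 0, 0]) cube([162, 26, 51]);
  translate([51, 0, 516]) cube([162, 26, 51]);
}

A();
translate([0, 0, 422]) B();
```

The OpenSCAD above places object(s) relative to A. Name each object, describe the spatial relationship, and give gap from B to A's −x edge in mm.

The picture frame's min-x is at 0; the stool's min-x is 0; gap = 0 mm.

A is a stool. B is a picture frame. The picture frame is on top of the stool. The gap from the picture frame to the stool's −x edge is 0 mm.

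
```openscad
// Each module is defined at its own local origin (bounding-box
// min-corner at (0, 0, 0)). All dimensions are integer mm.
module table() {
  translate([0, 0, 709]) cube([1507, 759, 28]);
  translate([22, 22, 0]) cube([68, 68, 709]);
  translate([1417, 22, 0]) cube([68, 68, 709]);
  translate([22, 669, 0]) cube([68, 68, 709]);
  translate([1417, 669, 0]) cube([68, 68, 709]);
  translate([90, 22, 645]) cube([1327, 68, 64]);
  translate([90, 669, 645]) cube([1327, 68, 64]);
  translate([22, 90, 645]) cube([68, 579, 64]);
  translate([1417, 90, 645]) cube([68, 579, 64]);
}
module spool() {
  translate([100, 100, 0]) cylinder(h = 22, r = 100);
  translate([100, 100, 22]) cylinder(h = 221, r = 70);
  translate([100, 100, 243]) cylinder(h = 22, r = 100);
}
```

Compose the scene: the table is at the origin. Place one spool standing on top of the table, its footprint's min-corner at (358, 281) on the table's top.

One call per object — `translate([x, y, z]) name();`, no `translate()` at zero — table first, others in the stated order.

table();
translate([358, 281, 737]) spool();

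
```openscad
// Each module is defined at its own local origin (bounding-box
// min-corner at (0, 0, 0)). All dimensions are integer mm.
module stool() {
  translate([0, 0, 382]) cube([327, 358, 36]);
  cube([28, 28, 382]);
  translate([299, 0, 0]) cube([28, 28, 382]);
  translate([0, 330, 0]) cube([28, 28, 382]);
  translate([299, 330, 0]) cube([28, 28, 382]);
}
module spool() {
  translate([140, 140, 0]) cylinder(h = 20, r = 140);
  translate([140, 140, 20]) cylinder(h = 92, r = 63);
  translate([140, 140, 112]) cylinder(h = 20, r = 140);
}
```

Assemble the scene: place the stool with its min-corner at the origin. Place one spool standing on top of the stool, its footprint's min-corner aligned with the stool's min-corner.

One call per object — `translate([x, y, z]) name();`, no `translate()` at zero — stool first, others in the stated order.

stool();
translate([0, 0, 418]) spool();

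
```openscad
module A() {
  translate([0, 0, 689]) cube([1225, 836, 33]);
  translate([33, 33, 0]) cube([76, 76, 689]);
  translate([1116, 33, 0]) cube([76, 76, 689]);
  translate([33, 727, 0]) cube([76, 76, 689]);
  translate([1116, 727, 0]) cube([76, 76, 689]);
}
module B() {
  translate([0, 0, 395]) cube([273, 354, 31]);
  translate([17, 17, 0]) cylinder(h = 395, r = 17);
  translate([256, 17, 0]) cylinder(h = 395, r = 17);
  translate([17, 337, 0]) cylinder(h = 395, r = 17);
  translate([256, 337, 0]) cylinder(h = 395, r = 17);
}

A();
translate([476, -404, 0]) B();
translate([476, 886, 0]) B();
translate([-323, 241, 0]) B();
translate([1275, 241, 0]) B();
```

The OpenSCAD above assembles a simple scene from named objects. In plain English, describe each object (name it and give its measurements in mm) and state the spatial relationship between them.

A is a table with a 1225×836 mm rectangular top, 33 mm thick, top surface at z = 722 mm, supported by four 76×76 mm square legs, each inset 33 mm from the nearest pair of top edges, running from the floor.

B is a four-legged stool. The seat is 273×354 mm, 31 mm thick, top at z = 426 mm. It stands on four round legs, each 34 mm in diameter, from z = 0 to the seat underside, each leg's axis is inset half a diameter from the nearest pair of seat edges (so the leg's bounding box is flush with the corner).

Four stools sit around the table at the −y, +y, −x, +x sides.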